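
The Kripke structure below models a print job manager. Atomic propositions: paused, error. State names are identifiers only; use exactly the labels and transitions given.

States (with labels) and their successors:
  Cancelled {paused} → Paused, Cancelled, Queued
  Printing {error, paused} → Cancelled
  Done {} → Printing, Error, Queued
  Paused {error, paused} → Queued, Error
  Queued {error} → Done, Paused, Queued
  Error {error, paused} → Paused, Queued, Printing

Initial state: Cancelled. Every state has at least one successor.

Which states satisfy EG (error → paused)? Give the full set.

{Cancelled, Printing, Done, Paused, Error}

States satisfying error → paused: {Cancelled, Printing, Done, Paused, Error}.
States satisfying EG (error → paused): {Cancelled, Printing, Done, Paused, Error}.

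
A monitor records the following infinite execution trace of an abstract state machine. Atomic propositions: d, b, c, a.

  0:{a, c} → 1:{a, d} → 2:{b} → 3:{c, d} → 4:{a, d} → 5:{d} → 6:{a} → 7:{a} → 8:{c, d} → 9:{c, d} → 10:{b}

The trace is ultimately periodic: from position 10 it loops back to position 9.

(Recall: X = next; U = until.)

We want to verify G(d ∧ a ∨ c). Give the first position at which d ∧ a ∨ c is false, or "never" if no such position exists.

Check d ∧ a ∨ c at each position in order: 0 ✓, 1 ✓.
At position 2 the labels are {b}, so d ∧ a ∨ c is false there. This is the first violation.

2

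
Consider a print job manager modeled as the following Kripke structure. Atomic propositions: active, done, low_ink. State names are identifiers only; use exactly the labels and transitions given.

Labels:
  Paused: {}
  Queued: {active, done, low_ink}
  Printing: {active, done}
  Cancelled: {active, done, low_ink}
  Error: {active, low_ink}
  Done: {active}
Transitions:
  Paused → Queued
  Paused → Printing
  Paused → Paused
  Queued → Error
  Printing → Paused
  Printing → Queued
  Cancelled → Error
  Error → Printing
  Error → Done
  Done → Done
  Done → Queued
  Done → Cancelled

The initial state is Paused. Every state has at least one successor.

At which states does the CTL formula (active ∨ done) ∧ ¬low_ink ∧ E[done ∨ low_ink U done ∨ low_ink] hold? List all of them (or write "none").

{Printing}

States satisfying active ∨ done: {Queued, Printing, Cancelled, Error, Done}.
States satisfying ¬low_ink: {Paused, Printing, Done}.
States satisfying (active ∨ done) ∧ ¬low_ink: {Printing, Done}.
States satisfying done ∨ low_ink: {Queued, Printing, Cancelled, Error}.
States satisfying E[done ∨ low_ink U done ∨ low_ink]: {Queued, Printing, Cancelled, Error}.
States satisfying (active ∨ done) ∧ ¬low_ink ∧ E[done ∨ low_ink U done ∨ low_ink]: {Printing}.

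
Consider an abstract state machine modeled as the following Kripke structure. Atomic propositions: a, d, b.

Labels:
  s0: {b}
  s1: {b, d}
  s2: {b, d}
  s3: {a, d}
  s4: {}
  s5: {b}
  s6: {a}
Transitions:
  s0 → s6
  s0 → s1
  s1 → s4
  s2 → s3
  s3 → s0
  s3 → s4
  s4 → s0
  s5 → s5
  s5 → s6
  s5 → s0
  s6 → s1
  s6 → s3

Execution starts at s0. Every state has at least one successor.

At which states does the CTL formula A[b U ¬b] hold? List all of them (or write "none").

{s0, s1, s2, s3, s4, s6}

States satisfying b: {s0, s1, s2, s5}.
States satisfying ¬b: {s3, s4, s6}.
States satisfying A[b U ¬b]: {s0, s1, s2, s3, s4, s6}.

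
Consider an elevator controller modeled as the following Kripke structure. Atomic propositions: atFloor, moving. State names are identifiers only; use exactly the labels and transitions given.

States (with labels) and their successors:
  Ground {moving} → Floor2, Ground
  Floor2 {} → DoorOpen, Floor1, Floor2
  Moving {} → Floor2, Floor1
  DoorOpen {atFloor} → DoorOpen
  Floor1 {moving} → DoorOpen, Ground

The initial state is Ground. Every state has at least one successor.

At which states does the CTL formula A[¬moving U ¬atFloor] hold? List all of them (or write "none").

States satisfying ¬moving: {Floor2, Moving, DoorOpen}.
States satisfying ¬atFloor: {Ground, Floor2, Moving, Floor1}.
States satisfying A[¬moving U ¬atFloor]: {Ground, Floor2, Moving, Floor1}.

{Ground, Floor2, Moving, Floor1}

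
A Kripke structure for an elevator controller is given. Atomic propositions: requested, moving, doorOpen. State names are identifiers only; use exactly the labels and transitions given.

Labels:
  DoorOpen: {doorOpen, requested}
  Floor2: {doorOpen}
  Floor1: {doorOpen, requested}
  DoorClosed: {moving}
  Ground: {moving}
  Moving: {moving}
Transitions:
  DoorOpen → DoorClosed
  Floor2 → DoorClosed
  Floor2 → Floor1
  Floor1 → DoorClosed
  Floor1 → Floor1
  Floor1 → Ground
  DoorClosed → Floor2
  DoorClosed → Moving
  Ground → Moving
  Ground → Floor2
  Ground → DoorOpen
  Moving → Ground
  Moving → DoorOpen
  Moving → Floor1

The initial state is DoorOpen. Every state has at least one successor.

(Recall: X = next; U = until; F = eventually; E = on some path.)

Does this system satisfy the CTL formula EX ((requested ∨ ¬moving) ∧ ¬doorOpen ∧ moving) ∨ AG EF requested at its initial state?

States satisfying (requested ∨ ¬moving) ∧ ¬doorOpen ∧ moving: ∅.
States satisfying EX ((requested ∨ ¬moving) ∧ ¬doorOpen ∧ moving): ∅.
States satisfying EF requested: {DoorOpen, Floor2, Floor1, DoorClosed, Ground, Moving}.
States satisfying AG EF requested: {DoorOpen, Floor2, Floor1, DoorClosed, Ground, Moving}.
States satisfying EX ((requested ∨ ¬moving) ∧ ¬doorOpen ∧ moving) ∨ AG EF requested: {DoorOpen, Floor2, Floor1, DoorClosed, Ground, Moving}.
DoorOpen ∈ Sat(EX ((requested ∨ ¬moving) ∧ ¬doorOpen ∧ moving) ∨ AG EF requested).

Yes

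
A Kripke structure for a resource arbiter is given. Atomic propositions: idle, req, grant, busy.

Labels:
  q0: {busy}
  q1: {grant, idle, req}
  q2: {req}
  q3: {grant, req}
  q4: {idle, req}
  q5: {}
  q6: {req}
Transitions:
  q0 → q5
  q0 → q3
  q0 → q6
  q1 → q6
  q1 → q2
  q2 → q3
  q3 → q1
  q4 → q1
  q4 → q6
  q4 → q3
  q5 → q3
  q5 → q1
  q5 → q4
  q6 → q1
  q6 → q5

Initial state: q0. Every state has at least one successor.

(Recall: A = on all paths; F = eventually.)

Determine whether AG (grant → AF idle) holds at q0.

States satisfying grant → AF idle: {q0, q1, q2, q3, q4, q5, q6}.
States satisfying AG (grant → AF idle): {q0, q1, q2, q3, q4, q5, q6}.
Every state reachable from q0 satisfies grant → AF idle.
q0 ∈ Sat(AG (grant → AF idle)).

Yes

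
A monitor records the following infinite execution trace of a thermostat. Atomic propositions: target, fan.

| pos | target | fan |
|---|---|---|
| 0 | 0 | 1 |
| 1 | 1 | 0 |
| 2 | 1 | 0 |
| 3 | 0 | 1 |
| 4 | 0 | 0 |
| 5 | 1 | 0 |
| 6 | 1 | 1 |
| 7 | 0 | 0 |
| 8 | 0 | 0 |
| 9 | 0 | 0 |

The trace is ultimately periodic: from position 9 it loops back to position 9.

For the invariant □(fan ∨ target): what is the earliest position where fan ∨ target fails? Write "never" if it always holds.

4

Check fan ∨ target at each position in order: 0 ✓, 1 ✓, 2 ✓, 3 ✓.
At position 4 the labels are {}, so fan ∨ target is false there. This is the first violation.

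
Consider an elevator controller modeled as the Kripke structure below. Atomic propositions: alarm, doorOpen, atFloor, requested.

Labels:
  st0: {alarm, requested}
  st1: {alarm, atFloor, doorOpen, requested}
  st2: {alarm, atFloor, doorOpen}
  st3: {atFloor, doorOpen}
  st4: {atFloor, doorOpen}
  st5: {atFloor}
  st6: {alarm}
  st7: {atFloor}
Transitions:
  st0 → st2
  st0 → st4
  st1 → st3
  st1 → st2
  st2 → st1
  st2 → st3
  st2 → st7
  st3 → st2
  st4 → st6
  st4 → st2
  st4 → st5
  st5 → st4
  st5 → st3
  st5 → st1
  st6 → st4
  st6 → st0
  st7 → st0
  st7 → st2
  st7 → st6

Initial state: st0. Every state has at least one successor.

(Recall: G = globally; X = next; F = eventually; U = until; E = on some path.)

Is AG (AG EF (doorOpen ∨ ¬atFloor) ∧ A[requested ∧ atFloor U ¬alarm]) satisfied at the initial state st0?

States satisfying AG (AG EF (doorOpen ∨ ¬atFloor) ∧ A[requested ∧ atFloor U ¬alarm]): ∅.
st0 is reachable from st0 and violates AG EF (doorOpen ∨ ¬atFloor) ∧ A[requested ∧ atFloor U ¬alarm], so AG fails at st0.
st0 ∉ Sat(AG (AG EF (doorOpen ∨ ¬atFloor) ∧ A[requested ∧ atFloor U ¬alarm])).

No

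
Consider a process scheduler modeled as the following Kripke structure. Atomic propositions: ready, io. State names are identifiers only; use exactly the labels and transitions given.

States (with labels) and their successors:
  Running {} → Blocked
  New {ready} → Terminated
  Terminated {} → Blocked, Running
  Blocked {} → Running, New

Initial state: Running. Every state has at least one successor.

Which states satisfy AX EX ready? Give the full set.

{Running}

States satisfying EX ready: {Blocked}.
States satisfying AX EX ready: {Running}.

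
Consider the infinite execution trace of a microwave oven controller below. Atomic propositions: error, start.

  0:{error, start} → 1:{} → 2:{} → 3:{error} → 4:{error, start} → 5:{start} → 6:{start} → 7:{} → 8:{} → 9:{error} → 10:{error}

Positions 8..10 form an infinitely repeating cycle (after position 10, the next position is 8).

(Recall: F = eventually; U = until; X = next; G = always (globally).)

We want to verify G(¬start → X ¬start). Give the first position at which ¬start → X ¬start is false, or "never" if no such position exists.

Check ¬start → X ¬start at each position in order: 0 ✓, 1 ✓, 2 ✓.
At position 3 the labels are {error} and the next position 4 has {error, start}, so ¬start → X ¬start is false there. This is the first violation.

3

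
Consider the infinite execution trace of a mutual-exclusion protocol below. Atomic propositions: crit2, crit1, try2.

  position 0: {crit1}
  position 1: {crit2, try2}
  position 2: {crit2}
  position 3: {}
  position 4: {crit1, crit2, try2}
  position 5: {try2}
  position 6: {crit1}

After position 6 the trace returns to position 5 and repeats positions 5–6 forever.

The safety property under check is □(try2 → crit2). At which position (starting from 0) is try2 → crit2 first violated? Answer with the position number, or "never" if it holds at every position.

Check try2 → crit2 at each position in order: 0 ✓, 1 ✓, 2 ✓, 3 ✓, 4 ✓.
At position 5 the labels are {try2}, so try2 → crit2 is false there. This is the first violation.

5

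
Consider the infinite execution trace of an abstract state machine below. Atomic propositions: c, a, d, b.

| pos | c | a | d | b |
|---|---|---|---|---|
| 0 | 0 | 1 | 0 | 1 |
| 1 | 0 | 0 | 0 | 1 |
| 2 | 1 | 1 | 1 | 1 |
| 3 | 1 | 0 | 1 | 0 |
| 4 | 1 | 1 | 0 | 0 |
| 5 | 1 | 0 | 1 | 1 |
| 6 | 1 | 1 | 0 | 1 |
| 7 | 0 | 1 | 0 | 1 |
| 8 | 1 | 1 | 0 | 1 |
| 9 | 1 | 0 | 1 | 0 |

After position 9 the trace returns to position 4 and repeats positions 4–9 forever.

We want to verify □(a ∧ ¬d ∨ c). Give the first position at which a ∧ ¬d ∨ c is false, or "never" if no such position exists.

1

Check a ∧ ¬d ∨ c at each position in order: 0 ✓.
At position 1 the labels are {b}, so a ∧ ¬d ∨ c is false there. This is the first violation.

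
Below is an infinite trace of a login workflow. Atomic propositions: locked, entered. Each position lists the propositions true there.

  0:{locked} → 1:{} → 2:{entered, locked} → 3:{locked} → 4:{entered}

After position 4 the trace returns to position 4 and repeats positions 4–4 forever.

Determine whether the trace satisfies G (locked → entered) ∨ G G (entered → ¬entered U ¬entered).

No

locked → entered must hold at every position from 0 onward. It fails at position 0, so G (locked → entered) is false.
Positions where locked holds: 0, 2, 3.
Check entered at each: 0→fails, 2→ok, 3→fails.
G (entered → ¬entered U ¬entered) must hold at every position from 0 onward. It fails at position 0, so G G (entered → ¬entered U ¬entered) is false.
At position 0: G (locked → entered) is false; G G (entered → ¬entered U ¬entered) is false; so G (locked → entered) ∨ G G (entered → ¬entered U ¬entered) is false.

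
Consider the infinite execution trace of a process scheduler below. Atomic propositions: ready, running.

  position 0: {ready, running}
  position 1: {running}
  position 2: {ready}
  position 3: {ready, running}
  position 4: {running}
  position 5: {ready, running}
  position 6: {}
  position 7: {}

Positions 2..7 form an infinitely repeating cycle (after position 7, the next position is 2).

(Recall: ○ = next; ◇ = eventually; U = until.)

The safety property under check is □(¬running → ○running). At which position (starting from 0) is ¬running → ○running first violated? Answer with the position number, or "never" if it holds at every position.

6

Check ¬running → ○running at each position in order: 0 ✓, 1 ✓, 2 ✓, 3 ✓, 4 ✓, 5 ✓.
At position 6 the labels are {} and the next position 7 has {}, so ¬running → ○running is false there. This is the first violation.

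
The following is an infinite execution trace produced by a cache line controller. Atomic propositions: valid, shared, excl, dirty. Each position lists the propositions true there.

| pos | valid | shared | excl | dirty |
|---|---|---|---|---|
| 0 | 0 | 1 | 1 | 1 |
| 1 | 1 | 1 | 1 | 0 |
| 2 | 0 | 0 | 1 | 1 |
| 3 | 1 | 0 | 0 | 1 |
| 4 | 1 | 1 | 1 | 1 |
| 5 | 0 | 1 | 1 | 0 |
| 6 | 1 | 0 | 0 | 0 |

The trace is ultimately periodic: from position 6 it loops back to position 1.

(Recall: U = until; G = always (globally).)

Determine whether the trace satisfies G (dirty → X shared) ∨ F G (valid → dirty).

No

dirty → X shared must hold at every position from 0 onward. It fails at position 2, so G (dirty → X shared) is false.
Positions where dirty holds: 0, 2, 3, 4.
Check X shared at each: 0→ok, 2→fails, 3→ok, 4→ok.
G (valid → dirty) is false at every position 0..6, so it never becomes true and F G (valid → dirty) fails.
At position 0: G (dirty → X shared) is false; F G (valid → dirty) is false; so G (dirty → X shared) ∨ F G (valid → dirty) is false.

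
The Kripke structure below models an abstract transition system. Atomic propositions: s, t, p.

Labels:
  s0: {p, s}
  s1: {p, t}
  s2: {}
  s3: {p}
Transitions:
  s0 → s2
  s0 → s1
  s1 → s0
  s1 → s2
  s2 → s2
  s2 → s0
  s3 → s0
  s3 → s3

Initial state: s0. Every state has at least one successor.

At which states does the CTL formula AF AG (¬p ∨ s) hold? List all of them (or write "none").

States satisfying AG (¬p ∨ s): ∅.
States satisfying AF AG (¬p ∨ s): ∅.

none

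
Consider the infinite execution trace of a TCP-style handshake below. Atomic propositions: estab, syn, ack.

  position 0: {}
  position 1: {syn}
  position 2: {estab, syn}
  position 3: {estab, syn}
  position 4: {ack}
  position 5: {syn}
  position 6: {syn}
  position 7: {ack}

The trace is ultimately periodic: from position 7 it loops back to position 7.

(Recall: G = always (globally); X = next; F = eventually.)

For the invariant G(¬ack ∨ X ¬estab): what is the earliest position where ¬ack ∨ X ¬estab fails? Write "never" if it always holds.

¬ack ∨ X ¬estab holds at every position 0..7, and those are all the positions the trace ever visits, so the invariant G(¬ack ∨ X ¬estab) is never violated.

never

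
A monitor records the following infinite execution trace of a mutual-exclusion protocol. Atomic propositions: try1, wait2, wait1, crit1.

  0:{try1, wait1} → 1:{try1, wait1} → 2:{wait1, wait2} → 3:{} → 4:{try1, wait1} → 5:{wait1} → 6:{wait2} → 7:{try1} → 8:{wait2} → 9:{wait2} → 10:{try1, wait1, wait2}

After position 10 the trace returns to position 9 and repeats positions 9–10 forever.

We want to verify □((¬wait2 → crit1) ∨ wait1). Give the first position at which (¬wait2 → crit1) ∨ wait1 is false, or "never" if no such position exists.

Check (¬wait2 → crit1) ∨ wait1 at each position in order: 0 ✓, 1 ✓, 2 ✓.
At position 3 the labels are {}, so (¬wait2 → crit1) ∨ wait1 is false there. This is the first violation.

3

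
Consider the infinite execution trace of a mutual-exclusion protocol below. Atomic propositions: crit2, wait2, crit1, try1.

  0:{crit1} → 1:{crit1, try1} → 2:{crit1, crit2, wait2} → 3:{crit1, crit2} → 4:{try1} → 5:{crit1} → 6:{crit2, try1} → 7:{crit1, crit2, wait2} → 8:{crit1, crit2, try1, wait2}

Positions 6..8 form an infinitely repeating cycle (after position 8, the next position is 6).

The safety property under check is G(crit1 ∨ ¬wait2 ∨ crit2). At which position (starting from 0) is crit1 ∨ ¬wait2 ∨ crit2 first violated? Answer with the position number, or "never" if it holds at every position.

crit1 ∨ ¬wait2 ∨ crit2 holds at every position 0..8, and those are all the positions the trace ever visits, so the invariant G(crit1 ∨ ¬wait2 ∨ crit2) is never violated.

never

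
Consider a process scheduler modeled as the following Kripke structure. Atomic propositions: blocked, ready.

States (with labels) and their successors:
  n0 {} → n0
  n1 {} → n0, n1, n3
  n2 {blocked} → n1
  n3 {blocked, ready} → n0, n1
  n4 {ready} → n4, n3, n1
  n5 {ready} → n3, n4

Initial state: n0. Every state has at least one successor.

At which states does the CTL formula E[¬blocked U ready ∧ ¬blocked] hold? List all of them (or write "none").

States satisfying ¬blocked: {n0, n1, n4, n5}.
States satisfying ready ∧ ¬blocked: {n4, n5}.
States satisfying E[¬blocked U ready ∧ ¬blocked]: {n4, n5}.

{n4, n5}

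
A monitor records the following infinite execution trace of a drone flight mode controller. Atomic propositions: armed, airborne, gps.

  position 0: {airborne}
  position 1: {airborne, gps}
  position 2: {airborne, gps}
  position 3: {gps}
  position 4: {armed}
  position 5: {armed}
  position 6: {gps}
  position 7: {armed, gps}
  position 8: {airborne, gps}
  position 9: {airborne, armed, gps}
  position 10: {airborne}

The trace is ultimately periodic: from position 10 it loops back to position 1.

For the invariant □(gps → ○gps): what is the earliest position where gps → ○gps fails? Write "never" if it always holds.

3

Check gps → ○gps at each position in order: 0 ✓, 1 ✓, 2 ✓.
At position 3 the labels are {gps} and the next position 4 has {armed}, so gps → ○gps is false there. This is the first violation.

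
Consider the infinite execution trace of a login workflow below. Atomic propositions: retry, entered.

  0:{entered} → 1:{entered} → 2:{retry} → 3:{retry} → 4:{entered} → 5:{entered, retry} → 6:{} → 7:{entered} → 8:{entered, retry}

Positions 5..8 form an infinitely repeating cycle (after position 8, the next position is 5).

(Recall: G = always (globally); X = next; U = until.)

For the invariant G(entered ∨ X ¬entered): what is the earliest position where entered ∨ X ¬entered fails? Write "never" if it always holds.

Check entered ∨ X ¬entered at each position in order: 0 ✓, 1 ✓, 2 ✓.
At position 3 the labels are {retry} and the next position 4 has {entered}, so entered ∨ X ¬entered is false there. This is the first violation.

3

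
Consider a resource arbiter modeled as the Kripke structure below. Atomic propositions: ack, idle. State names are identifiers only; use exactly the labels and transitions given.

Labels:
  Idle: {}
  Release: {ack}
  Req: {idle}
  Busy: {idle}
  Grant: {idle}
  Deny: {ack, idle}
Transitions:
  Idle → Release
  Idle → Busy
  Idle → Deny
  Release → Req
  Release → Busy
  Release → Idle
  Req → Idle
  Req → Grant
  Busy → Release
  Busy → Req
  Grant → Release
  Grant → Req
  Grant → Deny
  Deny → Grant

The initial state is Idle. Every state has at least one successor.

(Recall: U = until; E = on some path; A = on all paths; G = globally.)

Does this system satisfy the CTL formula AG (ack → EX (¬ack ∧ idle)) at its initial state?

Holds

States satisfying ack → EX (¬ack ∧ idle): {Idle, Release, Req, Busy, Grant, Deny}.
States satisfying AG (ack → EX (¬ack ∧ idle)): {Idle, Release, Req, Busy, Grant, Deny}.
Every state reachable from Idle satisfies ack → EX (¬ack ∧ idle).
Idle ∈ Sat(AG (ack → EX (¬ack ∧ idle))).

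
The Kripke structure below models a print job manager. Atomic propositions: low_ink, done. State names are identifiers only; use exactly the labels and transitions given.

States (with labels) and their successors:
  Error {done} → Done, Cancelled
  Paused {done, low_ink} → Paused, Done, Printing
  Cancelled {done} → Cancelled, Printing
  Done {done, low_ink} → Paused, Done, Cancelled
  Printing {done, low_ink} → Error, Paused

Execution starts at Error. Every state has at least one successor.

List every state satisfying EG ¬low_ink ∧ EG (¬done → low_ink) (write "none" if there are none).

{Error, Cancelled}

States satisfying ¬low_ink: {Error, Cancelled}.
States satisfying EG ¬low_ink: {Error, Cancelled}.
States satisfying ¬done → low_ink: {Error, Paused, Cancelled, Done, Printing}.
States satisfying EG (¬done → low_ink): {Error, Paused, Cancelled, Done, Printing}.
States satisfying EG ¬low_ink ∧ EG (¬done → low_ink): {Error, Cancelled}.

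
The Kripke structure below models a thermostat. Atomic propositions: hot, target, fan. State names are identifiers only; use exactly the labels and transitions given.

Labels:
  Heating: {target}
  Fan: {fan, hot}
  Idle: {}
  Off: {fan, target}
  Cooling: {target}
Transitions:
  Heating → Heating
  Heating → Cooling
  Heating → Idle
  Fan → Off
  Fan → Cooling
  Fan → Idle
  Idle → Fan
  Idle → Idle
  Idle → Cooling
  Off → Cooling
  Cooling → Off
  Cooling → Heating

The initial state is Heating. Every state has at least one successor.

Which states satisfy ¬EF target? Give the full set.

none

States satisfying target: {Heating, Off, Cooling}.
States satisfying EF target: {Heating, Fan, Idle, Off, Cooling}.
States satisfying ¬EF target: ∅.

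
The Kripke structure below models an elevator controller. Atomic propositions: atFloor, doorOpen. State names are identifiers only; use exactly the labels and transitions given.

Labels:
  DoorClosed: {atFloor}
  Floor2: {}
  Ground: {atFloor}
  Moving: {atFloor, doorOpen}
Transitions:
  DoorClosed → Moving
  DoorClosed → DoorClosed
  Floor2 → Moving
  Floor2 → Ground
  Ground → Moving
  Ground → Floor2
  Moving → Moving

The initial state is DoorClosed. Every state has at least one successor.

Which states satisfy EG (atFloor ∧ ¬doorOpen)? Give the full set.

{DoorClosed}

States satisfying atFloor ∧ ¬doorOpen: {DoorClosed, Ground}.
States satisfying EG (atFloor ∧ ¬doorOpen): {DoorClosed}.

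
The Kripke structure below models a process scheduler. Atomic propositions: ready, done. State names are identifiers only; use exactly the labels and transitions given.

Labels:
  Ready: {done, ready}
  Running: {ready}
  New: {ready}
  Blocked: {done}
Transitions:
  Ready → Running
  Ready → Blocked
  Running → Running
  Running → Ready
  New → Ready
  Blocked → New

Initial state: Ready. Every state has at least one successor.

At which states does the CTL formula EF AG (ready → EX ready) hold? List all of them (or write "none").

States satisfying AG (ready → EX ready): {Ready, Running, New, Blocked}.
States satisfying EF AG (ready → EX ready): {Ready, Running, New, Blocked}.

{Ready, Running, New, Blocked}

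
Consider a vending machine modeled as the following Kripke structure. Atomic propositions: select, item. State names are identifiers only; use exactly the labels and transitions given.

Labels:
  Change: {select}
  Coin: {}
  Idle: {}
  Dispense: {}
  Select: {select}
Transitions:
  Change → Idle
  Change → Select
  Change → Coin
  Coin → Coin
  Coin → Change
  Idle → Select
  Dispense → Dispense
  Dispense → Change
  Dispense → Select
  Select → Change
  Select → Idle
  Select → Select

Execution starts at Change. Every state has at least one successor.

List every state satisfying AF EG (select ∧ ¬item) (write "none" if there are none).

{Change, Idle, Select}

States satisfying EG (select ∧ ¬item): {Change, Select}.
States satisfying AF EG (select ∧ ¬item): {Change, Idle, Select}.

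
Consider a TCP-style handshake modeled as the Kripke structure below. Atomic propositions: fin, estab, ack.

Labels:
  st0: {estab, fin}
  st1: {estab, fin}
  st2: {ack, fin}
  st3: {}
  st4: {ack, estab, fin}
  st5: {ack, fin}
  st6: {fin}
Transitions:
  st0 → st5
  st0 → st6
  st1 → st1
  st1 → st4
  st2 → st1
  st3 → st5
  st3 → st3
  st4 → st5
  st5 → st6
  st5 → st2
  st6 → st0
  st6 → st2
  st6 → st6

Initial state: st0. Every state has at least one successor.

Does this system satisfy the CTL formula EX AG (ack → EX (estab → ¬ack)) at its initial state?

Holds

States satisfying AG (ack → EX (estab → ¬ack)): {st0, st1, st2, st3, st4, st5, st6}.
States satisfying EX AG (ack → EX (estab → ¬ack)): {st0, st1, st2, st3, st4, st5, st6}.
st0 ∈ Sat(EX AG (ack → EX (estab → ¬ack))).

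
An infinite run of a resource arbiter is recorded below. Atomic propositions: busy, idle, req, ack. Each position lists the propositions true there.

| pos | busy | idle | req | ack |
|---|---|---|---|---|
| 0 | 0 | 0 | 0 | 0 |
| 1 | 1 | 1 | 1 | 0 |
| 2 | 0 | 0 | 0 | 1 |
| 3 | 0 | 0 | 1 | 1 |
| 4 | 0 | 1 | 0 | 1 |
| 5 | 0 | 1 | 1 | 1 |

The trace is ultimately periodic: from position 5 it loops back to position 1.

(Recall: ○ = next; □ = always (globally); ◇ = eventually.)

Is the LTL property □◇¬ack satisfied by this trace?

◇¬ack holds at every position 0..5, and those are all positions ever visited, so □◇¬ack holds.

Holds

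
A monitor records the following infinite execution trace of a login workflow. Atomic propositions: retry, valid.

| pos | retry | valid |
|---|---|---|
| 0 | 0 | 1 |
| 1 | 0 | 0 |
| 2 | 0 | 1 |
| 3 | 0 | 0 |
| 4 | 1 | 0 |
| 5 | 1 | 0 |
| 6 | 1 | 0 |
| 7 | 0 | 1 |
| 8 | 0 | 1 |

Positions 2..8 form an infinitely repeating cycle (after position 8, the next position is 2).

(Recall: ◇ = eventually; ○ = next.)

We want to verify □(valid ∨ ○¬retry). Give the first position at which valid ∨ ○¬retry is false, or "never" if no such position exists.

3

Check valid ∨ ○¬retry at each position in order: 0 ✓, 1 ✓, 2 ✓.
At position 3 the labels are {} and the next position 4 has {retry}, so valid ∨ ○¬retry is false there. This is the first violation.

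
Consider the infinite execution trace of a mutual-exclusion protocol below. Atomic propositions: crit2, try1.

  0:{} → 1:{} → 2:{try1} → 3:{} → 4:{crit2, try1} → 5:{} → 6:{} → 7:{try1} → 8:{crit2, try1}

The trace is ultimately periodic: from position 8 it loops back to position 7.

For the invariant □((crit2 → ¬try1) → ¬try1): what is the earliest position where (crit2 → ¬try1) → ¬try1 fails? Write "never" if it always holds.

Check (crit2 → ¬try1) → ¬try1 at each position in order: 0 ✓, 1 ✓.
At position 2 the labels are {try1}, so (crit2 → ¬try1) → ¬try1 is false there. This is the first violation.

2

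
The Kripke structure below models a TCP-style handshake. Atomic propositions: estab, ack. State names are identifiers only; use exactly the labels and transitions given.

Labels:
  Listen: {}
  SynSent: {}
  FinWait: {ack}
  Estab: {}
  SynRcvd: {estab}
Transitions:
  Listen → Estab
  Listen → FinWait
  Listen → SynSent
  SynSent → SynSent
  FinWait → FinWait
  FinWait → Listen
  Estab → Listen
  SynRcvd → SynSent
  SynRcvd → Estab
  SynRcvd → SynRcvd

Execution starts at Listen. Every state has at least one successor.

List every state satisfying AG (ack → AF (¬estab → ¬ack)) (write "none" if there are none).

States satisfying ack → AF (¬estab → ¬ack): {Listen, SynSent, Estab, SynRcvd}.
States satisfying AG (ack → AF (¬estab → ¬ack)): {SynSent}.

{SynSent}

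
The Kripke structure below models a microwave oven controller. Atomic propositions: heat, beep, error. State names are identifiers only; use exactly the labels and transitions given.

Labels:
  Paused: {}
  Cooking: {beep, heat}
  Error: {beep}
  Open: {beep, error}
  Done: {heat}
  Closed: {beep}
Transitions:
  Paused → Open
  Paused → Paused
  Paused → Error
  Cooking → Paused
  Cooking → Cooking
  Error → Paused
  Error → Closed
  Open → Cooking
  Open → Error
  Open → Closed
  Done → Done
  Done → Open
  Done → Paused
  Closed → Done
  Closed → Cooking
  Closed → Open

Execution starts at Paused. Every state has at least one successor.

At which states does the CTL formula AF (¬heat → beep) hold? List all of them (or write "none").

States satisfying ¬heat → beep: {Cooking, Error, Open, Done, Closed}.
States satisfying AF (¬heat → beep): {Cooking, Error, Open, Done, Closed}.

{Cooking, Error, Open, Done, Closed}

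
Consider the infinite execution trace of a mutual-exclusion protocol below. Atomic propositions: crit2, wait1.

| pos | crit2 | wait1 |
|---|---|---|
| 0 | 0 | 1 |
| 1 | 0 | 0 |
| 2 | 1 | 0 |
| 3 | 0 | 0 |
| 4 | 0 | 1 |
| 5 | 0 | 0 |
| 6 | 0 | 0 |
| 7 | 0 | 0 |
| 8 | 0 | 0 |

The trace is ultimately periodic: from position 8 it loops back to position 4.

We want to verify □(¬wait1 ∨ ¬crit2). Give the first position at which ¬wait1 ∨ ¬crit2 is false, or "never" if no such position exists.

never

¬wait1 ∨ ¬crit2 holds at every position 0..8, and those are all the positions the trace ever visits, so the invariant □(¬wait1 ∨ ¬crit2) is never violated.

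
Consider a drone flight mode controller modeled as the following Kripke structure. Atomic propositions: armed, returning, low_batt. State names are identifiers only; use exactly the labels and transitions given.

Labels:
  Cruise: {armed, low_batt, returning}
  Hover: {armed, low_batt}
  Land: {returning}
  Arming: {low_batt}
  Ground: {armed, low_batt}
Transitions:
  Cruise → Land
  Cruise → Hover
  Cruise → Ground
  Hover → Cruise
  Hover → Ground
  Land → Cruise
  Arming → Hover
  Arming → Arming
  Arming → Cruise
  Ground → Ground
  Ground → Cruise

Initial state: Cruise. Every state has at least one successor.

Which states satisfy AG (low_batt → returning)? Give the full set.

none

States satisfying low_batt → returning: {Cruise, Land}.
States satisfying AG (low_batt → returning): ∅.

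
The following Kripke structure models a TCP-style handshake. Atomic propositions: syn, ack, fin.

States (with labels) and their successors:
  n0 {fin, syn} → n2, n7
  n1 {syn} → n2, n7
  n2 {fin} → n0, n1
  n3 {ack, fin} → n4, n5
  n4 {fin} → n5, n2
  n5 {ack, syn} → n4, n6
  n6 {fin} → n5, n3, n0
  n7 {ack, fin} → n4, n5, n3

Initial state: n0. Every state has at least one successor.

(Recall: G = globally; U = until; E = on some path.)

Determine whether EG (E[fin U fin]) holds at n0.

Satisfied

States satisfying E[fin U fin]: {n0, n2, n3, n4, n6, n7}.
States satisfying EG (E[fin U fin]): {n0, n2, n3, n4, n6, n7}.
n0 ∈ Sat(EG (E[fin U fin])).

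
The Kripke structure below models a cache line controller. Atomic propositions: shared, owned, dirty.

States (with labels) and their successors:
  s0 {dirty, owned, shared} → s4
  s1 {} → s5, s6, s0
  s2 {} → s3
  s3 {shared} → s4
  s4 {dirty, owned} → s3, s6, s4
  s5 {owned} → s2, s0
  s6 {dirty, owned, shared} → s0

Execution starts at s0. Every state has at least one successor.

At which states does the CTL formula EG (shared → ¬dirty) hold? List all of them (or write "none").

{s1, s2, s3, s4, s5}

States satisfying shared → ¬dirty: {s1, s2, s3, s4, s5}.
States satisfying EG (shared → ¬dirty): {s1, s2, s3, s4, s5}.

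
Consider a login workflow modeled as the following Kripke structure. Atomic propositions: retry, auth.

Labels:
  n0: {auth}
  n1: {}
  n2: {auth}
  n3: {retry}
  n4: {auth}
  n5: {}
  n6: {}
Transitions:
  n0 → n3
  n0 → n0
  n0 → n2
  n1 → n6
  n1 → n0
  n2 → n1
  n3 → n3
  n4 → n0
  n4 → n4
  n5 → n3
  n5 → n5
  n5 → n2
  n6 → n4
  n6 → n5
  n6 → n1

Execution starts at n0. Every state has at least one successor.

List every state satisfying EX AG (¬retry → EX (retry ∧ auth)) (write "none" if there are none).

{n0, n3, n5}

States satisfying AG (¬retry → EX (retry ∧ auth)): {n3}.
States satisfying EX AG (¬retry → EX (retry ∧ auth)): {n0, n3, n5}.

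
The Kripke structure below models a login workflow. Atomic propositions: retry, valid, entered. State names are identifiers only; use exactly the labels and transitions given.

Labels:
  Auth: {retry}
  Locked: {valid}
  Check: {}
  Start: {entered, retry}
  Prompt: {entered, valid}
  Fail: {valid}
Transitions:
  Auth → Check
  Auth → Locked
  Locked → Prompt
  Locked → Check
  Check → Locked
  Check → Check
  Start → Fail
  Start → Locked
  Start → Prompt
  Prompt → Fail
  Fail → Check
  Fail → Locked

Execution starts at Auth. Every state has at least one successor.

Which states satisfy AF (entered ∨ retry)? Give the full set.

States satisfying entered ∨ retry: {Auth, Start, Prompt}.
States satisfying AF (entered ∨ retry): {Auth, Start, Prompt}.

{Auth, Start, Prompt}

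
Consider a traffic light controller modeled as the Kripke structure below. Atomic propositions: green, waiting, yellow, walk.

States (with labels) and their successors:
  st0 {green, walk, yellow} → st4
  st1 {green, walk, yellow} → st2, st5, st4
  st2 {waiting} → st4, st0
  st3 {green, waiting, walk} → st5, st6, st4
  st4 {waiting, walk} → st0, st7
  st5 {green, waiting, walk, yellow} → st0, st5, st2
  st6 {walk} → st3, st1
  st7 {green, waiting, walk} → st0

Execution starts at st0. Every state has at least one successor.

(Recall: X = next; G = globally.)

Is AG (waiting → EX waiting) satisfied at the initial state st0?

No

States satisfying waiting → EX waiting: {st0, st1, st2, st3, st4, st5, st6}.
States satisfying AG (waiting → EX waiting): ∅.
st7 is reachable from st0 and violates waiting → EX waiting, so AG fails at st0.
st0 ∉ Sat(AG (waiting → EX waiting)).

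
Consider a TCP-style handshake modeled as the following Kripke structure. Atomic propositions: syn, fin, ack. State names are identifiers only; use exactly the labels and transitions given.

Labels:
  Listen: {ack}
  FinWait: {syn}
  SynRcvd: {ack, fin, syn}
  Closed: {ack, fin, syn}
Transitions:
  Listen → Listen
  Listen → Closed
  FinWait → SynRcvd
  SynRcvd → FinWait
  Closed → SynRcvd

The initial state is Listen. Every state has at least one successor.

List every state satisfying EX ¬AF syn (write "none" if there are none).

States satisfying ¬AF syn: {Listen}.
States satisfying EX ¬AF syn: {Listen}.

{Listen}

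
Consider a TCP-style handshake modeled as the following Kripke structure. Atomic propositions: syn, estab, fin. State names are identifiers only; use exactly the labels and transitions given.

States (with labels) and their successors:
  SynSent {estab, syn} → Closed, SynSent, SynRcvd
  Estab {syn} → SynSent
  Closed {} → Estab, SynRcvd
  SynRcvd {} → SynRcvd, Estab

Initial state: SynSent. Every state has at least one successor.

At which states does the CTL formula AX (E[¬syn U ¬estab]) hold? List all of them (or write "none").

States satisfying E[¬syn U ¬estab]: {Estab, Closed, SynRcvd}.
States satisfying AX (E[¬syn U ¬estab]): {Closed, SynRcvd}.

{Closed, SynRcvd}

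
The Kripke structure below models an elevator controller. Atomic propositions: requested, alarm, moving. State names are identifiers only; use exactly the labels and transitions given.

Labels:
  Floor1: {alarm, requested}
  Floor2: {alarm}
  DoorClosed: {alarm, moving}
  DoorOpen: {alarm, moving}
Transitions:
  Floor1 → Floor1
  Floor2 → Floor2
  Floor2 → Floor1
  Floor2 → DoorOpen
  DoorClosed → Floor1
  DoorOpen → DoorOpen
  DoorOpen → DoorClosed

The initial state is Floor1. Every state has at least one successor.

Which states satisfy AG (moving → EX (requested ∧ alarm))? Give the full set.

States satisfying moving → EX (requested ∧ alarm): {Floor1, Floor2, DoorClosed}.
States satisfying AG (moving → EX (requested ∧ alarm)): {Floor1, DoorClosed}.

{Floor1, DoorClosed}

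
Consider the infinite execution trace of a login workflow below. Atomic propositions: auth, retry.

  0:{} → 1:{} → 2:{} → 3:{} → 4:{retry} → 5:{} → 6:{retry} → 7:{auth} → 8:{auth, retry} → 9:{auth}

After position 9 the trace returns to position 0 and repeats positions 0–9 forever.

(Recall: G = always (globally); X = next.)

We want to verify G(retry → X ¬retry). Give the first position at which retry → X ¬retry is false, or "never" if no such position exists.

retry → X ¬retry holds at every position 0..9, and those are all the positions the trace ever visits, so the invariant G(retry → X ¬retry) is never violated.

never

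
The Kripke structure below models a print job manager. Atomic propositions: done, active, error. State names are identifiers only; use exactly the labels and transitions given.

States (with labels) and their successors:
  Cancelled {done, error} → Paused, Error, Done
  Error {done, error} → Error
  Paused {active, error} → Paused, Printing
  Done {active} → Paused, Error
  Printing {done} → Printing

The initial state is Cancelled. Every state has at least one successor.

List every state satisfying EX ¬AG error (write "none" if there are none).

{Cancelled, Paused, Done, Printing}

States satisfying ¬AG error: {Cancelled, Paused, Done, Printing}.
States satisfying EX ¬AG error: {Cancelled, Paused, Done, Printing}.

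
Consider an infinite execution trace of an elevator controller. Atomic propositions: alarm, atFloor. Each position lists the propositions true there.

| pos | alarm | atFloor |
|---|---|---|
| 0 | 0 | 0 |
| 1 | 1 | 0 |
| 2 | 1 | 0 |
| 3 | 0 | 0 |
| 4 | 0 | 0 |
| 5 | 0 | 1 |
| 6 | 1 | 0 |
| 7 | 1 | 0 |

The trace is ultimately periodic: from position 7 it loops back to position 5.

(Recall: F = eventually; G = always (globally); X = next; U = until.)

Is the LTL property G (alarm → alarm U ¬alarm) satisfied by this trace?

Yes

alarm → alarm U ¬alarm holds at every position 0..7, and those are all positions ever visited, so G (alarm → alarm U ¬alarm) holds.
Positions where alarm holds: 1, 2, 6, 7.
Check alarm U ¬alarm at each: 1→ok, 2→ok, 6→ok, 7→ok.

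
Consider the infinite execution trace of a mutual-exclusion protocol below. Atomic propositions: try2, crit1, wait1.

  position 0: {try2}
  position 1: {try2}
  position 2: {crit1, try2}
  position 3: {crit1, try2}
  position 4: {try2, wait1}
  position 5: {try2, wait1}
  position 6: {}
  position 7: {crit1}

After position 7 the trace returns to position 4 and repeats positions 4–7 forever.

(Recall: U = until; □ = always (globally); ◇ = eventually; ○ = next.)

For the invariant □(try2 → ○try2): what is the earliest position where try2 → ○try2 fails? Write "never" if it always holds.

5

Check try2 → ○try2 at each position in order: 0 ✓, 1 ✓, 2 ✓, 3 ✓, 4 ✓.
At position 5 the labels are {try2, wait1} and the next position 6 has {}, so try2 → ○try2 is false there. This is the first violation.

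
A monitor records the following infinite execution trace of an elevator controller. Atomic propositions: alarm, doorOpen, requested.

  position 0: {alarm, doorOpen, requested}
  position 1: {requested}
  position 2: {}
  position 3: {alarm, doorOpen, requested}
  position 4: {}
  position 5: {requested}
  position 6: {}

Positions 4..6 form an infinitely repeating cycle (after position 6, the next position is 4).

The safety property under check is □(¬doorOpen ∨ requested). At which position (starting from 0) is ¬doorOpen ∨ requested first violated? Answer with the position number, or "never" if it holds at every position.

never

¬doorOpen ∨ requested holds at every position 0..6, and those are all the positions the trace ever visits, so the invariant □(¬doorOpen ∨ requested) is never violated.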